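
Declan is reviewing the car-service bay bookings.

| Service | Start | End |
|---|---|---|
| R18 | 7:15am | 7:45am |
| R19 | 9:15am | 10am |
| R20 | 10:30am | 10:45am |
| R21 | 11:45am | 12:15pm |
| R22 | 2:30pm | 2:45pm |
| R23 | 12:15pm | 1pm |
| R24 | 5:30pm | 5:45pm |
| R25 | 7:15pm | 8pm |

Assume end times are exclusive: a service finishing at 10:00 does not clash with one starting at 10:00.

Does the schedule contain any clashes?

Sorted by start: R18, R19, R20, R21, R23, R22, R24, R25.
R19 starts after R18 ends; R18 is clear from here.
R20 starts after R19 ends; R19 is clear from here.
R21 starts after R20 ends; R20 is clear from here.
R23 starts exactly when R21 ends (back-to-back, no overlap); R21 is clear from here.
R22 starts after R23 ends; R23 is clear from here.
R24 starts after R22 ends; R22 is clear from here.
R25 starts after R24 ends.
Every pair is clear; the schedule has no overlaps.

No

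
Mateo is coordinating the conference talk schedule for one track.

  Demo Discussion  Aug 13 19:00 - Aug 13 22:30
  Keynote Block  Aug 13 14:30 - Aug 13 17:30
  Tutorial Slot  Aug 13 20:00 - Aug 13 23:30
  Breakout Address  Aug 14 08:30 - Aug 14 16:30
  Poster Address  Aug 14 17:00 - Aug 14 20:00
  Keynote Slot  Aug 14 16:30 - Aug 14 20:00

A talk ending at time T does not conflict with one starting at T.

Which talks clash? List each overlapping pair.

Two intervals overlap when each starts before the other ends.
Sorted by start: Keynote Block, Demo Discussion, Tutorial Slot, Breakout Address, Keynote Slot, Poster Address.
Demo Discussion starts after Keynote Block ends, so Keynote Block has no further overlaps.
Tutorial Slot starts before Demo Discussion ends → Demo Discussion and Tutorial Slot overlap.
Breakout Address starts after Demo Discussion ends, so Demo Discussion has no further overlaps.
Breakout Address starts after Tutorial Slot ends, so Tutorial Slot has no further overlaps.
Keynote Slot starts exactly when Breakout Address ends (back-to-back, no overlap), so Breakout Address has no further overlaps.
Poster Address starts before Keynote Slot ends → Keynote Slot and Poster Address overlap.

Demo Discussion & Tutorial Slot, Keynote Slot & Poster Address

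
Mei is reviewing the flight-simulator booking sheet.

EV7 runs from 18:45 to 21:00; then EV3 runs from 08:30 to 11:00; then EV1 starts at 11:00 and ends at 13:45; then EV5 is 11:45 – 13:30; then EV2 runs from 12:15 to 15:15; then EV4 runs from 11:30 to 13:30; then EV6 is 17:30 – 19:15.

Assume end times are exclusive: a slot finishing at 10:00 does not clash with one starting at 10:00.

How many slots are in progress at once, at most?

4

Sweep the timeline, counting +1 at each start and −1 at each end (ends before starts at a tie):
08:30 start EV3 → 1
11:00 end EV3 → 0
11:00 start EV1 → 1
11:30 start EV4 → 2
11:45 start EV5 → 3
12:15 start EV2 → 4
13:30 end EV4 → 3
13:30 end EV5 → 2
13:45 end EV1 → 1
15:15 end EV2 → 0
17:30 start EV6 → 1
18:45 start EV7 → 2
19:15 end EV6 → 1
21:00 end EV7 → 0
Peak is 4, at 12:15 (EV1, EV2, EV4, EV5).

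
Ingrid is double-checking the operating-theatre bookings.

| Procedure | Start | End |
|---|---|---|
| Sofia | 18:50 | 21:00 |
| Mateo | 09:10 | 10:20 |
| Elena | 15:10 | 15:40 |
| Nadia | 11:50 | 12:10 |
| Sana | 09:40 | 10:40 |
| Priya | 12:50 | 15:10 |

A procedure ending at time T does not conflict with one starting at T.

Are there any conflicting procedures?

Yes

Sorted by start: Mateo, Sana, Nadia, Priya, Elena, Sofia.
Sana starts before Mateo ends → Mateo and Sana overlap.
That's a conflict, so the schedule is not conflict-free.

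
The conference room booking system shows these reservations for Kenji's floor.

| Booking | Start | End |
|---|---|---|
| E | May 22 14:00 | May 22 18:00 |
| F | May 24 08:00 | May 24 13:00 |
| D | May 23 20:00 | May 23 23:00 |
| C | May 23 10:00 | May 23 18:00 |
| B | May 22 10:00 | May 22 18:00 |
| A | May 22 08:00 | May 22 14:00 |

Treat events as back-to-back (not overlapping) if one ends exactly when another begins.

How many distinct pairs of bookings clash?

Sorted by start: A, B, E, C, D, F.
B starts before A ends → A and B overlap.
E starts exactly when A ends (back-to-back, no overlap) — done with A.
E starts before B ends → B and E overlap.
C starts after B ends — done with B.
C starts after E ends — done with E.
D starts after C ends — done with C.
F starts after D ends.
Overlapping pairs: A & B, B & E — 2 in total.

2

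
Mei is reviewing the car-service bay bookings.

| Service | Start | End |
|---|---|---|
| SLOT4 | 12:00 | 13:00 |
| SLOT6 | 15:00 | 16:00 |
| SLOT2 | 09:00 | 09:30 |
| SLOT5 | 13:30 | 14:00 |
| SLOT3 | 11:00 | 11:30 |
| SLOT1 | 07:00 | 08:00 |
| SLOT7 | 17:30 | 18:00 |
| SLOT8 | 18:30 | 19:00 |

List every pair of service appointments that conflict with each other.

Sorted by start: SLOT1, SLOT2, SLOT3, SLOT4, SLOT5, SLOT6, SLOT7, SLOT8.
SLOT2 starts after SLOT1 ends — done with SLOT1.
SLOT3 starts after SLOT2 ends — done with SLOT2.
SLOT4 starts after SLOT3 ends — done with SLOT3.
SLOT5 starts after SLOT4 ends — done with SLOT4.
SLOT6 starts after SLOT5 ends — done with SLOT5.
SLOT7 starts after SLOT6 ends — done with SLOT6.
SLOT8 starts after SLOT7 ends.

none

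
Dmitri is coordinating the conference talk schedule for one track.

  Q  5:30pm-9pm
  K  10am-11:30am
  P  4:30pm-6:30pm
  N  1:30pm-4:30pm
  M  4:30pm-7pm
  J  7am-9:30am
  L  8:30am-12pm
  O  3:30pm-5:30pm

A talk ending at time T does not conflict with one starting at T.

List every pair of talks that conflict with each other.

J & L, K & L, M & O, M & P, M & Q, N & O, O & P, P & Q

Sorted by start: J, L, K, N, O, M, P, Q.
L starts before J ends → J and L overlap.
K starts after J ends; J is clear from here.
K starts before L ends → L and K overlap.
N starts after L ends; L is clear from here.
N starts after K ends; K is clear from here.
O starts before N ends → N and O overlap.
M starts exactly when N ends (back-to-back, no overlap); N is clear from here.
M starts before O ends → O and M overlap.
P starts before O ends → O and P overlap.
Q starts exactly when O ends (back-to-back, no overlap).
P starts before M ends → M and P overlap.
Q starts before M ends → M and Q overlap.
Q starts before P ends → P and Q overlap.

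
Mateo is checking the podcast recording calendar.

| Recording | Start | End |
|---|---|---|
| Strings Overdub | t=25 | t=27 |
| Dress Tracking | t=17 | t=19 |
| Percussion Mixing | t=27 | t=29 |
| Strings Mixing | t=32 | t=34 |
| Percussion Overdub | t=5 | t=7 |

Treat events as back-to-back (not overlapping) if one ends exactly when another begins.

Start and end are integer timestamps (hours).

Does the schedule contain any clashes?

Sorted by start: Percussion Overdub, Dress Tracking, Strings Overdub, Percussion Mixing, Strings Mixing.
Dress Tracking starts after Percussion Overdub ends — done with Percussion Overdub.
Strings Overdub starts after Dress Tracking ends — done with Dress Tracking.
Percussion Mixing starts exactly when Strings Overdub ends (back-to-back, no overlap) — done with Strings Overdub.
Strings Mixing starts after Percussion Mixing ends.
Every pair is clear; the schedule has no overlaps.

No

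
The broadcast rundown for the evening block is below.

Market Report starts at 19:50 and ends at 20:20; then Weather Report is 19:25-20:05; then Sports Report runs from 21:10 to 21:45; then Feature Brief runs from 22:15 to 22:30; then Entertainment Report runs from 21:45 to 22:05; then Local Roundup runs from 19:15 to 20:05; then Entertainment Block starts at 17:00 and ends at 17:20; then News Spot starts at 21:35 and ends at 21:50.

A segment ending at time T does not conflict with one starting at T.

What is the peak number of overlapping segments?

Walk through starts and ends in time order (an end at T is processed before a start at T):
17:00 start Entertainment Block → 1
17:20 end Entertainment Block → 0
19:15 start Local Roundup → 1
19:25 start Weather Report → 2
19:50 start Market Report → 3
20:05 end Local Roundup → 2
20:05 end Weather Report → 1
20:20 end Market Report → 0
21:10 start Sports Report → 1
21:35 start News Spot → 2
21:45 end Sports Report → 1
21:45 start Entertainment Report → 2
21:50 end News Spot → 1
22:05 end Entertainment Report → 0
22:15 start Feature Brief → 1
22:30 end Feature Brief → 0
Peak is 3, at 19:50 (Local Roundup, Market Report, Weather Report).

3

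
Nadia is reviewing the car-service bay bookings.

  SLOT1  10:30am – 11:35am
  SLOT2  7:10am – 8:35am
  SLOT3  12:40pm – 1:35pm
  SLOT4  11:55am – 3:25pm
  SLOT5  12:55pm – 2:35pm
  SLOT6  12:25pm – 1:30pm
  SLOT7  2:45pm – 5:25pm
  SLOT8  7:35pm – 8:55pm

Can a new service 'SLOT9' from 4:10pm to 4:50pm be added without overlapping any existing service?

No — it overlaps SLOT7

SLOT2: ends 8:35am at or before SLOT9 starts 4:10pm → clear.
SLOT1: ends 11:35am at or before SLOT9 starts 4:10pm → clear.
SLOT4: ends 3:25pm at or before SLOT9 starts 4:10pm → clear.
SLOT6: ends 1:30pm at or before SLOT9 starts 4:10pm → clear.
SLOT3: ends 1:35pm at or before SLOT9 starts 4:10pm → clear.
SLOT5: ends 2:35pm at or before SLOT9 starts 4:10pm → clear.
SLOT7: starts 2:45pm before SLOT9 ends 4:50pm, and ends 5:25pm after SLOT9 starts 4:10pm → overlap.
SLOT8: starts 7:35pm at or after SLOT9 ends 4:50pm → clear.
SLOT9 overlaps SLOT7.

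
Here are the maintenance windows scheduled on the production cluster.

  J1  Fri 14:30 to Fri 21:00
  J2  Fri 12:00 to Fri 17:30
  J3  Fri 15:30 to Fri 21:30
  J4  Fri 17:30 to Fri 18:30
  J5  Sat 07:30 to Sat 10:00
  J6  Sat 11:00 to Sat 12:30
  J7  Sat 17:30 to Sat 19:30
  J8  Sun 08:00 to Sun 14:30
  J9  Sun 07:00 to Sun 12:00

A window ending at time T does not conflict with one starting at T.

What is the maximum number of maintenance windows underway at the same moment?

3

Sort all start/end points and keep a running count:
Fri 12:00 start J2 → 1
Fri 14:30 start J1 → 2
Fri 15:30 start J3 → 3
Fri 17:30 end J2 → 2
Fri 17:30 start J4 → 3
Fri 18:30 end J4 → 2
Fri 21:00 end J1 → 1
Fri 21:30 end J3 → 0
Sat 07:30 start J5 → 1
Sat 10:00 end J5 → 0
Sat 11:00 start J6 → 1
Sat 12:30 end J6 → 0
Sat 17:30 start J7 → 1
Sat 19:30 end J7 → 0
Sun 07:00 start J9 → 1
Sun 08:00 start J8 → 2
Sun 12:00 end J9 → 1
Sun 14:30 end J8 → 0
Peak is 3, at Fri 15:30 (J1, J2, J3).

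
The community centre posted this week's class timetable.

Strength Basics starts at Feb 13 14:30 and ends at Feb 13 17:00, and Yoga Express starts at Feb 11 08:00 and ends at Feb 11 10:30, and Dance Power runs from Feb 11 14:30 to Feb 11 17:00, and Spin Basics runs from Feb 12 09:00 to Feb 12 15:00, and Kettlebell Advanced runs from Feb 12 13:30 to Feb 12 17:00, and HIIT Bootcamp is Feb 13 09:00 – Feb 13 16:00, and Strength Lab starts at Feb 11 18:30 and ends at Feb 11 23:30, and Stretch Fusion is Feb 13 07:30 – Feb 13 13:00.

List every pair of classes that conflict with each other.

HIIT Bootcamp & Strength Basics, HIIT Bootcamp & Stretch Fusion, Kettlebell Advanced & Spin Basics

Sorted by start: Yoga Express, Dance Power, Strength Lab, Spin Basics, Kettlebell Advanced, Stretch Fusion, HIIT Bootcamp, Strength Basics.
Dance Power starts after Yoga Express ends — done with Yoga Express.
Strength Lab starts after Dance Power ends — done with Dance Power.
Spin Basics starts after Strength Lab ends — done with Strength Lab.
Kettlebell Advanced starts before Spin Basics ends → Spin Basics and Kettlebell Advanced overlap.
Stretch Fusion starts after Spin Basics ends — done with Spin Basics.
Stretch Fusion starts after Kettlebell Advanced ends — done with Kettlebell Advanced.
HIIT Bootcamp starts before Stretch Fusion ends → Stretch Fusion and HIIT Bootcamp overlap.
Strength Basics starts after Stretch Fusion ends.
Strength Basics starts before HIIT Bootcamp ends → HIIT Bootcamp and Strength Basics overlap.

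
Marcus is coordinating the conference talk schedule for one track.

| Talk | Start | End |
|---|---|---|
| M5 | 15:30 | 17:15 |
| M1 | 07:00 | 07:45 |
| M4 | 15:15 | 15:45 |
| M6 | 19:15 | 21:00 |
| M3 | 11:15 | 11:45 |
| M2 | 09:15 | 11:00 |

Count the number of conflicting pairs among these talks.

1

Two intervals overlap when each starts before the other ends.
Sorted by start: M1, M2, M3, M4, M5, M6.
M2 starts after M1 ends — done with M1.
M3 starts after M2 ends — done with M2.
M4 starts after M3 ends — done with M3.
M5 starts before M4 ends → M4 and M5 overlap.
M6 starts after M4 ends.
M6 starts after M5 ends.
Overlapping pairs: M4 & M5 — 1 in total.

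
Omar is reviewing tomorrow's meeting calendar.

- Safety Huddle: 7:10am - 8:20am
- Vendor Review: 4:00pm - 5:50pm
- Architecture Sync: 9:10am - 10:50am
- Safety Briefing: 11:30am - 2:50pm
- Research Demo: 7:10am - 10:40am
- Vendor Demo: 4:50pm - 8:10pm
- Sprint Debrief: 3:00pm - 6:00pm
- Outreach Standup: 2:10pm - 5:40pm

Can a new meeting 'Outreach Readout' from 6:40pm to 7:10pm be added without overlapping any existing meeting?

No — it overlaps Vendor Demo

Research Demo: ends 10:40am at or before Outreach Readout starts 6:40pm → clear.
Safety Huddle: ends 8:20am at or before Outreach Readout starts 6:40pm → clear.
Architecture Sync: ends 10:50am at or before Outreach Readout starts 6:40pm → clear.
Safety Briefing: ends 2:50pm at or before Outreach Readout starts 6:40pm → clear.
Outreach Standup: ends 5:40pm at or before Outreach Readout starts 6:40pm → clear.
Sprint Debrief: ends 6:00pm at or before Outreach Readout starts 6:40pm → clear.
Vendor Review: ends 5:50pm at or before Outreach Readout starts 6:40pm → clear.
Vendor Demo: starts 4:50pm before Outreach Readout ends 7:10pm, and ends 8:10pm after Outreach Readout starts 6:40pm → overlap.
Outreach Readout overlaps Vendor Demo.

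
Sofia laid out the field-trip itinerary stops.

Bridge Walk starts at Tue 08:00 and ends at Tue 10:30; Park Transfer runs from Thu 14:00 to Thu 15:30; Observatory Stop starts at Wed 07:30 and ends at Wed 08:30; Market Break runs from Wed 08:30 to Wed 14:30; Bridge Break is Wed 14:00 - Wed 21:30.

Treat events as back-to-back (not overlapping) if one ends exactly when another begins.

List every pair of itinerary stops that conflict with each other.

Check each pair: they overlap iff neither finishes before the other starts.
Sorted by start: Bridge Walk, Observatory Stop, Market Break, Bridge Break, Park Transfer.
Observatory Stop starts after Bridge Walk ends — done with Bridge Walk.
Market Break starts exactly when Observatory Stop ends (back-to-back, no overlap) — done with Observatory Stop.
Bridge Break starts before Market Break ends → Market Break and Bridge Break overlap.
Park Transfer starts after Market Break ends.
Park Transfer starts after Bridge Break ends.

Bridge Break & Market Break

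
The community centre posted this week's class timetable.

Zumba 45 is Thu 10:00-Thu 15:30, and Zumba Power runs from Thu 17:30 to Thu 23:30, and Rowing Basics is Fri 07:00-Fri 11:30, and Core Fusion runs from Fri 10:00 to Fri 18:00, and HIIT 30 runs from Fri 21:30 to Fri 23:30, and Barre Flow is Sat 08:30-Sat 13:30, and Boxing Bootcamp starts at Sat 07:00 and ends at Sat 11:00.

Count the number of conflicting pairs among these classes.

Check each pair: they overlap iff neither finishes before the other starts.
Sorted by start: Zumba 45, Zumba Power, Rowing Basics, Core Fusion, HIIT 30, Boxing Bootcamp, Barre Flow.
Zumba Power starts after Zumba 45 ends, so nothing later overlaps Zumba 45 either.
Rowing Basics starts after Zumba Power ends, so nothing later overlaps Zumba Power either.
Core Fusion starts before Rowing Basics ends → Rowing Basics and Core Fusion overlap.
HIIT 30 starts after Rowing Basics ends, so nothing later overlaps Rowing Basics either.
HIIT 30 starts after Core Fusion ends, so nothing later overlaps Core Fusion either.
Boxing Bootcamp starts after HIIT 30 ends, so nothing later overlaps HIIT 30 either.
Barre Flow starts before Boxing Bootcamp ends → Boxing Bootcamp and Barre Flow overlap.
Overlapping pairs: Barre Flow & Boxing Bootcamp, Core Fusion & Rowing Basics — 2 in total.

2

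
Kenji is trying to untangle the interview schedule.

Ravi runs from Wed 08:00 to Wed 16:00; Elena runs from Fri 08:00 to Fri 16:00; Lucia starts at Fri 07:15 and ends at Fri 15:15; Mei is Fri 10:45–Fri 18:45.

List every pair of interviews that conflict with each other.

Elena & Lucia, Elena & Mei, Lucia & Mei

Check each pair: they overlap iff neither finishes before the other starts.
Sorted by start: Ravi, Lucia, Elena, Mei.
Lucia starts after Ravi ends, so nothing later overlaps Ravi either.
Elena starts before Lucia ends → Lucia and Elena overlap.
Mei starts before Lucia ends → Lucia and Mei overlap.
Mei starts before Elena ends → Elena and Mei overlap.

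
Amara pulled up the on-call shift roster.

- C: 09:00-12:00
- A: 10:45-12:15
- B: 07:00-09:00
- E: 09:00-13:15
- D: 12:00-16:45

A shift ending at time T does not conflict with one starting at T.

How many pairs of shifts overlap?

5

Sorted by start: B, C, E, A, D.
C starts exactly when B ends (back-to-back, no overlap), so B has no further overlaps.
E starts before C ends → C and E overlap.
A starts before C ends → C and A overlap.
D starts exactly when C ends (back-to-back, no overlap).
A starts before E ends → E and A overlap.
D starts before E ends → E and D overlap.
D starts before A ends → A and D overlap.
Overlapping pairs: A & C, A & D, A & E, C & E, D & E — 5 in total.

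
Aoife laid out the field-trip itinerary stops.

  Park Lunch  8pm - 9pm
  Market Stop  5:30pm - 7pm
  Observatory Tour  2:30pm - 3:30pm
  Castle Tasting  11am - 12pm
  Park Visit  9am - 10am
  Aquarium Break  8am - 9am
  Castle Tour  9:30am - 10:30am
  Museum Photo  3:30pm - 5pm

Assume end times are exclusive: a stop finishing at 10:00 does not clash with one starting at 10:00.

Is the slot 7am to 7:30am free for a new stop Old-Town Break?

Yes — the slot is free

Aquarium Break: starts 8am at or after Old-Town Break ends 7:30am → clear.
Park Visit: starts 9am at or after Old-Town Break ends 7:30am → clear.
Castle Tour: starts 9:30am at or after Old-Town Break ends 7:30am → clear.
Castle Tasting: starts 11am at or after Old-Town Break ends 7:30am → clear.
Observatory Tour: starts 2:30pm at or after Old-Town Break ends 7:30am → clear.
Museum Photo: starts 3:30pm at or after Old-Town Break ends 7:30am → clear.
Market Stop: starts 5:30pm at or after Old-Town Break ends 7:30am → clear.
Park Lunch: starts 8pm at or after Old-Town Break ends 7:30am → clear.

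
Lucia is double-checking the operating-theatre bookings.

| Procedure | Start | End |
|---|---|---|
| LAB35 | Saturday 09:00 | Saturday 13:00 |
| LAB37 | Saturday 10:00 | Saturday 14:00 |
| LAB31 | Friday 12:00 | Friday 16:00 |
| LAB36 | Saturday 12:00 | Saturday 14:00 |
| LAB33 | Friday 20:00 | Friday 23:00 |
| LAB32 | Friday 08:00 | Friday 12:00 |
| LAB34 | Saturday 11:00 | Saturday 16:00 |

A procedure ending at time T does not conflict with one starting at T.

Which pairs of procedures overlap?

Two intervals overlap when each starts before the other ends.
Sorted by start: LAB32, LAB31, LAB33, LAB35, LAB37, LAB34, LAB36.
LAB31 starts exactly when LAB32 ends (back-to-back, no overlap) — done with LAB32.
LAB33 starts after LAB31 ends — done with LAB31.
LAB35 starts after LAB33 ends — done with LAB33.
LAB37 starts before LAB35 ends → LAB35 and LAB37 overlap.
LAB34 starts before LAB35 ends → LAB35 and LAB34 overlap.
LAB36 starts before LAB35 ends → LAB35 and LAB36 overlap.
LAB34 starts before LAB37 ends → LAB37 and LAB34 overlap.
LAB36 starts before LAB37 ends → LAB37 and LAB36 overlap.
LAB36 starts before LAB34 ends → LAB34 and LAB36 overlap.

LAB34 & LAB35, LAB34 & LAB36, LAB34 & LAB37, LAB35 & LAB36, LAB35 & LAB37, LAB36 & LAB37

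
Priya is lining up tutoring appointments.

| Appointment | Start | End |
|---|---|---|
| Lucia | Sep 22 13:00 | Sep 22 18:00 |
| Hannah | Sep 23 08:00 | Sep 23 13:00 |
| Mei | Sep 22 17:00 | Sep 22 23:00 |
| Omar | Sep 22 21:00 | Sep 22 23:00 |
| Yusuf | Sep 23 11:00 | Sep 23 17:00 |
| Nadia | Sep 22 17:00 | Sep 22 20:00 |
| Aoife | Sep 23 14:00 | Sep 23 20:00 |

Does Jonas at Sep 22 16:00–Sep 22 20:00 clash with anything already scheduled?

Yes — it overlaps Lucia, Mei, Nadia

Lucia: starts Sep 22 13:00 before Jonas ends Sep 22 20:00, and ends Sep 22 18:00 after Jonas starts Sep 22 16:00 → overlap.
Nadia: starts Sep 22 17:00 before Jonas ends Sep 22 20:00, and ends Sep 22 20:00 after Jonas starts Sep 22 16:00 → overlap.
Mei: starts Sep 22 17:00 before Jonas ends Sep 22 20:00, and ends Sep 22 23:00 after Jonas starts Sep 22 16:00 → overlap.
Omar: starts Sep 22 21:00 at or after Jonas ends Sep 22 20:00 → clear.
Hannah: starts Sep 23 08:00 at or after Jonas ends Sep 22 20:00 → clear.
Yusuf: starts Sep 23 11:00 at or after Jonas ends Sep 22 20:00 → clear.
Aoife: starts Sep 23 14:00 at or after Jonas ends Sep 22 20:00 → clear.
Jonas overlaps Nadia, Lucia, Mei.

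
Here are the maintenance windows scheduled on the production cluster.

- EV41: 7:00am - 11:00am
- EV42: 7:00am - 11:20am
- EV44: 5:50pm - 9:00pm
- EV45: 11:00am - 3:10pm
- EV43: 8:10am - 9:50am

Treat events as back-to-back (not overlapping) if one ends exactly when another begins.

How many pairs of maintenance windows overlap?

Sorted by start: EV41, EV42, EV43, EV45, EV44.
EV42 starts before EV41 ends → EV41 and EV42 overlap.
EV43 starts before EV41 ends → EV41 and EV43 overlap.
EV45 starts exactly when EV41 ends (back-to-back, no overlap); EV41 is clear from here.
EV43 starts before EV42 ends → EV42 and EV43 overlap.
EV45 starts before EV42 ends → EV42 and EV45 overlap.
EV44 starts after EV42 ends.
EV45 starts after EV43 ends; EV43 is clear from here.
EV44 starts after EV45 ends.
Overlapping pairs: EV41 & EV42, EV41 & EV43, EV42 & EV43, EV42 & EV45 — 4 in total.

4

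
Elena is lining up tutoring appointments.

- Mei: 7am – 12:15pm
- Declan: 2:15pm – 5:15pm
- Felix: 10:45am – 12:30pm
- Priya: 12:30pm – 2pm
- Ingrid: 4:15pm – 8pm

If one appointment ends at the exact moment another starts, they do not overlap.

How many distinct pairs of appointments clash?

Sorted by start: Mei, Felix, Priya, Declan, Ingrid.
Felix starts before Mei ends → Mei and Felix overlap.
Priya starts after Mei ends, so nothing later overlaps Mei either.
Priya starts exactly when Felix ends (back-to-back, no overlap), so nothing later overlaps Felix either.
Declan starts after Priya ends, so nothing later overlaps Priya either.
Ingrid starts before Declan ends → Declan and Ingrid overlap.
Overlapping pairs: Declan & Ingrid, Felix & Mei — 2 in total.

2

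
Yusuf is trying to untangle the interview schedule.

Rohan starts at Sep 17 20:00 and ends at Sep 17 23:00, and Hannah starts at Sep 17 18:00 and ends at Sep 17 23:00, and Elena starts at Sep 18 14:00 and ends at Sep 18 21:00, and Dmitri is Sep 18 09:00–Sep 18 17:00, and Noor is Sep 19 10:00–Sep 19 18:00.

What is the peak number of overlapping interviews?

2

Sort all start/end points and keep a running count:
Sep 17 18:00 start Hannah → 1
Sep 17 20:00 start Rohan → 2
Sep 17 23:00 end Hannah → 1
Sep 17 23:00 end Rohan → 0
Sep 18 09:00 start Dmitri → 1
Sep 18 14:00 start Elena → 2
Sep 18 17:00 end Dmitri → 1
Sep 18 21:00 end Elena → 0
Sep 19 10:00 start Noor → 1
Sep 19 18:00 end Noor → 0
Peak is 2, at Sep 17 20:00 (Hannah, Rohan).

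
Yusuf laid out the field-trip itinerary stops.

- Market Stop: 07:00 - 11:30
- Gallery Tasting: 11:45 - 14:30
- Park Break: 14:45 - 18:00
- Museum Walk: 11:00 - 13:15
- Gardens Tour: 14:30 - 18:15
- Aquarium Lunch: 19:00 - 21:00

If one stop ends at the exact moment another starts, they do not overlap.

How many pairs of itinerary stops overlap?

3

Check each pair: they overlap iff neither finishes before the other starts.
Sorted by start: Market Stop, Museum Walk, Gallery Tasting, Gardens Tour, Park Break, Aquarium Lunch.
Museum Walk starts before Market Stop ends → Market Stop and Museum Walk overlap.
Gallery Tasting starts after Market Stop ends, so Market Stop has no further overlaps.
Gallery Tasting starts before Museum Walk ends → Museum Walk and Gallery Tasting overlap.
Gardens Tour starts after Museum Walk ends, so Museum Walk has no further overlaps.
Gardens Tour starts exactly when Gallery Tasting ends (back-to-back, no overlap), so Gallery Tasting has no further overlaps.
Park Break starts before Gardens Tour ends → Gardens Tour and Park Break overlap.
Aquarium Lunch starts after Gardens Tour ends.
Aquarium Lunch starts after Park Break ends.
Overlapping pairs: Gallery Tasting & Museum Walk, Gardens Tour & Park Break, Market Stop & Museum Walk — 3 in total.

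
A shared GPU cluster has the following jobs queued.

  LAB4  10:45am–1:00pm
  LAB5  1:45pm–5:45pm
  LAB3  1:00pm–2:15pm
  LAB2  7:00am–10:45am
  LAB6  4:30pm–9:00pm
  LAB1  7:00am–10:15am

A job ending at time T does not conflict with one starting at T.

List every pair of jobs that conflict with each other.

Sorted by start: LAB1, LAB2, LAB4, LAB3, LAB5, LAB6.
LAB2 starts before LAB1 ends → LAB1 and LAB2 overlap.
LAB4 starts after LAB1 ends — done with LAB1.
LAB4 starts exactly when LAB2 ends (back-to-back, no overlap) — done with LAB2.
LAB3 starts exactly when LAB4 ends (back-to-back, no overlap) — done with LAB4.
LAB5 starts before LAB3 ends → LAB3 and LAB5 overlap.
LAB6 starts after LAB3 ends.
LAB6 starts before LAB5 ends → LAB5 and LAB6 overlap.

LAB1 & LAB2, LAB3 & LAB5, LAB5 & LAB6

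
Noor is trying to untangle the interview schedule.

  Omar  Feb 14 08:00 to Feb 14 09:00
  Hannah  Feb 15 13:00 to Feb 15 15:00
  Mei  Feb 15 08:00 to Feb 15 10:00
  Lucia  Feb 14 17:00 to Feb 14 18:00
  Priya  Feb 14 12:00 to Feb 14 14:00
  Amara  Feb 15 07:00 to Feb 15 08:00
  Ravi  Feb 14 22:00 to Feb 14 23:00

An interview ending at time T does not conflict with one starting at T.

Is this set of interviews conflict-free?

Sorted by start: Omar, Priya, Lucia, Ravi, Amara, Mei, Hannah.
Priya starts after Omar ends — done with Omar.
Lucia starts after Priya ends — done with Priya.
Ravi starts after Lucia ends — done with Lucia.
Amara starts after Ravi ends — done with Ravi.
Mei starts exactly when Amara ends (back-to-back, no overlap) — done with Amara.
Hannah starts after Mei ends.
Every pair is clear; the schedule has no overlaps.

Yes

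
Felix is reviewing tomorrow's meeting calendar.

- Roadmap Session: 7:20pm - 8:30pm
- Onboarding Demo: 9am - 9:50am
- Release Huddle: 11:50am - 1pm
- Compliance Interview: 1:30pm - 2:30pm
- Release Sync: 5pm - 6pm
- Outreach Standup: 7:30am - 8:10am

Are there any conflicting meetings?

No

Sorted by start: Outreach Standup, Onboarding Demo, Release Huddle, Compliance Interview, Release Sync, Roadmap Session.
Onboarding Demo starts after Outreach Standup ends, so nothing later overlaps Outreach Standup either.
Release Huddle starts after Onboarding Demo ends, so nothing later overlaps Onboarding Demo either.
Compliance Interview starts after Release Huddle ends, so nothing later overlaps Release Huddle either.
Release Sync starts after Compliance Interview ends, so nothing later overlaps Compliance Interview either.
Roadmap Session starts after Release Sync ends.
Every pair is clear; the schedule has no overlaps.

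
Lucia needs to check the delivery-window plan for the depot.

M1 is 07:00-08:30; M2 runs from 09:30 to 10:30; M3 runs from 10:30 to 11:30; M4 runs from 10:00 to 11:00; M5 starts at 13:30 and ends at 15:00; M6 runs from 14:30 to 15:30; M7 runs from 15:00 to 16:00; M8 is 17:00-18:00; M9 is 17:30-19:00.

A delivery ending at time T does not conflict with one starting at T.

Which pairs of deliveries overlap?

Sorted by start: M1, M2, M4, M3, M5, M6, M7, M8, M9.
M2 starts after M1 ends — done with M1.
M4 starts before M2 ends → M2 and M4 overlap.
M3 starts exactly when M2 ends (back-to-back, no overlap) — done with M2.
M3 starts before M4 ends → M4 and M3 overlap.
M5 starts after M4 ends — done with M4.
M5 starts after M3 ends — done with M3.
M6 starts before M5 ends → M5 and M6 overlap.
M7 starts exactly when M5 ends (back-to-back, no overlap) — done with M5.
M7 starts before M6 ends → M6 and M7 overlap.
M8 starts after M6 ends — done with M6.
M8 starts after M7 ends — done with M7.
M9 starts before M8 ends → M8 and M9 overlap.

M2 & M4, M3 & M4, M5 & M6, M6 & M7, M8 & M9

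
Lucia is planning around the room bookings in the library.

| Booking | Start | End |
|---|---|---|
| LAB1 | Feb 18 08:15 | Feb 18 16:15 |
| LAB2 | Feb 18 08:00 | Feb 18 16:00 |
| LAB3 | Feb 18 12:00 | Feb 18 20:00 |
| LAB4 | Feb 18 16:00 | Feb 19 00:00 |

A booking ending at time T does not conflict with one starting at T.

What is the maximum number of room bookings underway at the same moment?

Sweep the timeline, counting +1 at each start and −1 at each end (ends before starts at a tie):
Feb 18 08:00 start LAB2 → 1
Feb 18 08:15 start LAB1 → 2
Feb 18 12:00 start LAB3 → 3
Feb 18 16:00 end LAB2 → 2
Feb 18 16:00 start LAB4 → 3
Feb 18 16:15 end LAB1 → 2
Feb 18 20:00 end LAB3 → 1
Feb 19 00:00 end LAB4 → 0
Peak is 3, at Feb 18 12:00 (LAB1, LAB2, LAB3).

3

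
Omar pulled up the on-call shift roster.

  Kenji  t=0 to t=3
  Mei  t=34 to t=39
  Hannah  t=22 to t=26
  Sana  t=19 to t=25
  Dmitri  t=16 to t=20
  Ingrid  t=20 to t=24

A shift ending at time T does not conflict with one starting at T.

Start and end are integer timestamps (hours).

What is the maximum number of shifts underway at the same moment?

3

Sweep the timeline, counting +1 at each start and −1 at each end (ends before starts at a tie):
t=0 start Kenji → 1
t=3 end Kenji → 0
t=16 start Dmitri → 1
t=19 start Sana → 2
t=20 end Dmitri → 1
t=20 start Ingrid → 2
t=22 start Hannah → 3
t=24 end Ingrid → 2
t=25 end Sana → 1
t=26 end Hannah → 0
t=34 start Mei → 1
t=39 end Mei → 0
Peak is 3, at t=22 (Hannah, Ingrid, Sana).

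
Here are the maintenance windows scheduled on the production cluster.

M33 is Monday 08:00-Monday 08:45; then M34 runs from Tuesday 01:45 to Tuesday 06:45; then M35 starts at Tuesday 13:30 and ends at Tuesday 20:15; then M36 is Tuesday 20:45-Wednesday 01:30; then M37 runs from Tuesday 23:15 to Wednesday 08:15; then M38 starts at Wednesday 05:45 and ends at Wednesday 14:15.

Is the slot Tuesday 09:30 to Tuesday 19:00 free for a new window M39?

M33: ends Monday 08:45 at or before M39 starts Tuesday 09:30 → clear.
M34: ends Tuesday 06:45 at or before M39 starts Tuesday 09:30 → clear.
M35: starts Tuesday 13:30 before M39 ends Tuesday 19:00, and ends Tuesday 20:15 after M39 starts Tuesday 09:30 → overlap.
M36: starts Tuesday 20:45 at or after M39 ends Tuesday 19:00 → clear.
M37: starts Tuesday 23:15 at or after M39 ends Tuesday 19:00 → clear.
M38: starts Wednesday 05:45 at or after M39 ends Tuesday 19:00 → clear.
M39 overlaps M35.

No — it overlaps M35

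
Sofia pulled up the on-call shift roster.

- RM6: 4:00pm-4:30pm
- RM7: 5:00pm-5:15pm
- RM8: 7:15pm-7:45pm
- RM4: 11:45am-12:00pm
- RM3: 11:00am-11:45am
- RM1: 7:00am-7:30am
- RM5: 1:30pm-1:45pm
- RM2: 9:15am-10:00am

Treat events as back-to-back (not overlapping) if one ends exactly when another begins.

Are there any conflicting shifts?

No

Sorted by start: RM1, RM2, RM3, RM4, RM5, RM6, RM7, RM8.
RM2 starts after RM1 ends, so RM1 has no further overlaps.
RM3 starts after RM2 ends, so RM2 has no further overlaps.
RM4 starts exactly when RM3 ends (back-to-back, no overlap), so RM3 has no further overlaps.
RM5 starts after RM4 ends, so RM4 has no further overlaps.
RM6 starts after RM5 ends, so RM5 has no further overlaps.
RM7 starts after RM6 ends, so RM6 has no further overlaps.
RM8 starts after RM7 ends.
Every pair is clear; the schedule has no overlaps.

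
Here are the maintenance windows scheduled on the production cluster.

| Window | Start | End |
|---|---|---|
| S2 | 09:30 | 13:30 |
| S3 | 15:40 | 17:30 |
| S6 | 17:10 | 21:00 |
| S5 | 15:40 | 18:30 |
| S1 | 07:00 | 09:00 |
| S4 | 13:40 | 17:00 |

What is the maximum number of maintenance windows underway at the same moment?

3

Walk through starts and ends in time order (an end at T is processed before a start at T):
07:00 start S1 → 1
09:00 end S1 → 0
09:30 start S2 → 1
13:30 end S2 → 0
13:40 start S4 → 1
15:40 start S3 → 2
15:40 start S5 → 3
17:00 end S4 → 2
17:10 start S6 → 3
17:30 end S3 → 2
18:30 end S5 → 1
21:00 end S6 → 0
Peak is 3, at 15:40 (S3, S4, S5).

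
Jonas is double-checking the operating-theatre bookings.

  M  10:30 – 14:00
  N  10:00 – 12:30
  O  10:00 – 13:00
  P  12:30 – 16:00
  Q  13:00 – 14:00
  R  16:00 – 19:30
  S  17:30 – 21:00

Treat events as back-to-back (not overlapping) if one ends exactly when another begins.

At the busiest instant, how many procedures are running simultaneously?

Sort all start/end points and keep a running count:
10:00 start N → 1
10:00 start O → 2
10:30 start M → 3
12:30 end N → 2
12:30 start P → 3
13:00 end O → 2
13:00 start Q → 3
14:00 end M → 2
14:00 end Q → 1
16:00 end P → 0
16:00 start R → 1
17:30 start S → 2
19:30 end R → 1
21:00 end S → 0
Peak is 3, at 10:30 (M, N, O).

3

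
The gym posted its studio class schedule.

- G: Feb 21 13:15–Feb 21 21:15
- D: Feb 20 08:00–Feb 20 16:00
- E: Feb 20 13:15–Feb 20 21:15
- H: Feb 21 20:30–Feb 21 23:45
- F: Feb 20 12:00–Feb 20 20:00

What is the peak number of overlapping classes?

Sort all start/end points and keep a running count:
Feb 20 08:00 start D → 1
Feb 20 12:00 start F → 2
Feb 20 13:15 start E → 3
Feb 20 16:00 end D → 2
Feb 20 20:00 end F → 1
Feb 20 21:15 end E → 0
Feb 21 13:15 start G → 1
Feb 21 20:30 start H → 2
Feb 21 21:15 end G → 1
Feb 21 23:45 end H → 0
Peak is 3, at Feb 20 13:15 (D, E, F).

3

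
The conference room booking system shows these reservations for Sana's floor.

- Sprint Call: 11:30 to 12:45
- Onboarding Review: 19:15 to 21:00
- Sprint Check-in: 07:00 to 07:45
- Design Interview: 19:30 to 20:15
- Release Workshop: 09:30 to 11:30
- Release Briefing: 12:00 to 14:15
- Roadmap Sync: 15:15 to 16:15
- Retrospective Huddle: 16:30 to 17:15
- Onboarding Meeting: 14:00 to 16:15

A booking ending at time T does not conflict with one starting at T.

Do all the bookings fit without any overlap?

No

Sorted by start: Sprint Check-in, Release Workshop, Sprint Call, Release Briefing, Onboarding Meeting, Roadmap Sync, Retrospective Huddle, Onboarding Review, Design Interview.
Release Workshop starts after Sprint Check-in ends — done with Sprint Check-in.
Sprint Call starts exactly when Release Workshop ends (back-to-back, no overlap) — done with Release Workshop.
Release Briefing starts before Sprint Call ends → Sprint Call and Release Briefing overlap.
That's a conflict, so the schedule is not conflict-free.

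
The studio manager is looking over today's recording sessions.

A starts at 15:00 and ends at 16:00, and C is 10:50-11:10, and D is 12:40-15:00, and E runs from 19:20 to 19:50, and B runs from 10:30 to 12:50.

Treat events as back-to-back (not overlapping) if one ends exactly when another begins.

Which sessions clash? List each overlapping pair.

B & C, B & D

Check each pair: they overlap iff neither finishes before the other starts.
Sorted by start: B, C, D, A, E.
C starts before B ends → B and C overlap.
D starts before B ends → B and D overlap.
A starts after B ends; B is clear from here.
D starts after C ends; C is clear from here.
A starts exactly when D ends (back-to-back, no overlap); D is clear from here.
E starts after A ends.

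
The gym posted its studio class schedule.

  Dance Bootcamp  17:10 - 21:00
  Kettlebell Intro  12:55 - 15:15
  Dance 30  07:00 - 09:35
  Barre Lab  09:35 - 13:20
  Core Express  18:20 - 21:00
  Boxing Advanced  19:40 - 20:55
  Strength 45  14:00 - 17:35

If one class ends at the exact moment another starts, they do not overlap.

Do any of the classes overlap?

Sorted by start: Dance 30, Barre Lab, Kettlebell Intro, Strength 45, Dance Bootcamp, Core Express, Boxing Advanced.
Barre Lab starts exactly when Dance 30 ends (back-to-back, no overlap) — done with Dance 30.
Kettlebell Intro starts before Barre Lab ends → Barre Lab and Kettlebell Intro overlap.
That's a conflict, so the schedule is not conflict-free.

Yes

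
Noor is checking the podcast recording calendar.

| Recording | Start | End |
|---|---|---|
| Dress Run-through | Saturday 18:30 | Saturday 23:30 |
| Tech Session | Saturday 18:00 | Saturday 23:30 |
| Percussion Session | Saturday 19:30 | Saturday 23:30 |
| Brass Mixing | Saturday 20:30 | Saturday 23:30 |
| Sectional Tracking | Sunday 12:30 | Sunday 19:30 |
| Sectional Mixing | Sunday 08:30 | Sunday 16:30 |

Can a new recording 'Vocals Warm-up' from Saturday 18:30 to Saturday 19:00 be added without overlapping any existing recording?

Tech Session: starts Saturday 18:00 before Vocals Warm-up ends Saturday 19:00, and ends Saturday 23:30 after Vocals Warm-up starts Saturday 18:30 → overlap.
Dress Run-through: starts Saturday 18:30 before Vocals Warm-up ends Saturday 19:00, and ends Saturday 23:30 after Vocals Warm-up starts Saturday 18:30 → overlap.
Percussion Session: starts Saturday 19:30 at or after Vocals Warm-up ends Saturday 19:00 → clear.
Brass Mixing: starts Saturday 20:30 at or after Vocals Warm-up ends Saturday 19:00 → clear.
Sectional Mixing: starts Sunday 08:30 at or after Vocals Warm-up ends Saturday 19:00 → clear.
Sectional Tracking: starts Sunday 12:30 at or after Vocals Warm-up ends Saturday 19:00 → clear.
Vocals Warm-up overlaps Dress Run-through, Tech Session.

No — it overlaps Dress Run-through, Tech Session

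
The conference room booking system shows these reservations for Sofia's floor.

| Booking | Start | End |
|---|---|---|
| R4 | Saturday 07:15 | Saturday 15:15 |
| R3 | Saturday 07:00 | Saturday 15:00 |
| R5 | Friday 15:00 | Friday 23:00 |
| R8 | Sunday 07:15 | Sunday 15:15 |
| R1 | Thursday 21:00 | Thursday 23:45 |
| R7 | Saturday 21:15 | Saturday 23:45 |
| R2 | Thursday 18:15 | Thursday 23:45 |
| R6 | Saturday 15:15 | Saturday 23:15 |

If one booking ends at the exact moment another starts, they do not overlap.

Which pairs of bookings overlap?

Check each pair: they overlap iff neither finishes before the other starts.
Sorted by start: R2, R1, R5, R3, R4, R6, R7, R8.
R1 starts before R2 ends → R2 and R1 overlap.
R5 starts after R2 ends, so R2 has no further overlaps.
R5 starts after R1 ends, so R1 has no further overlaps.
R3 starts after R5 ends, so R5 has no further overlaps.
R4 starts before R3 ends → R3 and R4 overlap.
R6 starts after R3 ends, so R3 has no further overlaps.
R6 starts exactly when R4 ends (back-to-back, no overlap), so R4 has no further overlaps.
R7 starts before R6 ends → R6 and R7 overlap.
R8 starts after R6 ends.
R8 starts after R7 ends.

R1 & R2, R3 & R4, R6 & R7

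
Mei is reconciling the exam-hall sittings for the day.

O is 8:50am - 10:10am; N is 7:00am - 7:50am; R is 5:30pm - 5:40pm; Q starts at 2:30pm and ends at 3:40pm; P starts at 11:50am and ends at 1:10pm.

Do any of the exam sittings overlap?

No

Sorted by start: N, O, P, Q, R.
O starts after N ends — done with N.
P starts after O ends — done with O.
Q starts after P ends — done with P.
R starts after Q ends.
Every pair is clear; the schedule has no overlaps.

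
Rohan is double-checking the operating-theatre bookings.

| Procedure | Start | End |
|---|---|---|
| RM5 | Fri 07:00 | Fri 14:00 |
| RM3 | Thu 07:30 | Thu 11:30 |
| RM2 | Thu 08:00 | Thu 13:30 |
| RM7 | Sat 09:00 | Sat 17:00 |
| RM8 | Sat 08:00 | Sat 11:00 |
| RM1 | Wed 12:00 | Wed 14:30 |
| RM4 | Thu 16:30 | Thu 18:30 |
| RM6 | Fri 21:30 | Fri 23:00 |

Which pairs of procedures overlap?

Check each pair: they overlap iff neither finishes before the other starts.
Sorted by start: RM1, RM3, RM2, RM4, RM5, RM6, RM8, RM7.
RM3 starts after RM1 ends — done with RM1.
RM2 starts before RM3 ends → RM3 and RM2 overlap.
RM4 starts after RM3 ends — done with RM3.
RM4 starts after RM2 ends — done with RM2.
RM5 starts after RM4 ends — done with RM4.
RM6 starts after RM5 ends — done with RM5.
RM8 starts after RM6 ends — done with RM6.
RM7 starts before RM8 ends → RM8 and RM7 overlap.

RM2 & RM3, RM7 & RM8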